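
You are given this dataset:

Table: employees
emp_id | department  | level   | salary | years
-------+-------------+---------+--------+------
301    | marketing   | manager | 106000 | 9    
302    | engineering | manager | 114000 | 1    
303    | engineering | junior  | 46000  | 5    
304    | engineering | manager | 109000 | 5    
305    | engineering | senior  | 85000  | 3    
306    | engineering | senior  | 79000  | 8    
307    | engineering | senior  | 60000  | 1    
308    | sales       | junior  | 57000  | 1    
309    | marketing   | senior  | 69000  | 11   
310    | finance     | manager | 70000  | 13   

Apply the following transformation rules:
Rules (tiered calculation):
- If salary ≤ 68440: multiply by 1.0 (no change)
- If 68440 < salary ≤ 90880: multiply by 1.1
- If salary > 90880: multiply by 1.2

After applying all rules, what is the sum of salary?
891100.0

Step 1: Tier 1 (salary ≤ 68440): 3 records, sum = 163000 × 1.0 = 163000.0
Step 2: Tier 2 (68440 < salary ≤ 90880): 4 records, sum = 303000 × 1.1 = 333300.0
Step 3: Tier 3 (salary > 90880): 3 records, sum = 329000 × 1.2 = 394800.0
Step 4: Final sum = 163000.0 + 333300.0 + 394800.0 = 891100.0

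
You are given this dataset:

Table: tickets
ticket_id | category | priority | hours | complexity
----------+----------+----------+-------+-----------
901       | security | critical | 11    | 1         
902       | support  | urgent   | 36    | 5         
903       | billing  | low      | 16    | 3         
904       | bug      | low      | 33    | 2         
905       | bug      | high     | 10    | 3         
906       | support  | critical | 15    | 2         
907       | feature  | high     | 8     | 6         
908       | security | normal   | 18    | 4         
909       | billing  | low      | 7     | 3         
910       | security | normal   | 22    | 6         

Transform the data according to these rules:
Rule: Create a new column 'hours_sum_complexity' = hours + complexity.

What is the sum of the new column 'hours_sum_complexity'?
211

Step 1: For each record, compute hours + complexity
Example calculations:
  11 + 1 = 12
  36 + 5 = 41
  16 + 3 = 19
  ...
Step 2: Sum all derived values
Step 3: Total = 211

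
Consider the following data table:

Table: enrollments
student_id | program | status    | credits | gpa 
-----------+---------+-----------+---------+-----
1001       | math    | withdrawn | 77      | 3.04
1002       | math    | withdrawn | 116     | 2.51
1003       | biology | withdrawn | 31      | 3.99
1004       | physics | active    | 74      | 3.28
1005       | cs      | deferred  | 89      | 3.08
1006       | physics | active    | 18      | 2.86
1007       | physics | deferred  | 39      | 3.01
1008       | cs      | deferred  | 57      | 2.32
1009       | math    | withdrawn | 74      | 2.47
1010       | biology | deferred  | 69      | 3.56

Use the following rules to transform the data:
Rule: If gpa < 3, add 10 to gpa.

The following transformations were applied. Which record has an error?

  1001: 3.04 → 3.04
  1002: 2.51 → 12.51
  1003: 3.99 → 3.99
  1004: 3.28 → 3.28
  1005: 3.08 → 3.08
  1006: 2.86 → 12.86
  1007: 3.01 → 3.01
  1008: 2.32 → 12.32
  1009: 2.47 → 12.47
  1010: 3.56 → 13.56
Record 1010 has an error. The correct transformed value should be 3.56, not 13.56.

Step 1: Check each record against the rule
Step 2: Record 1010 has gpa = 3.56
Step 3: Since 3.56 >= 3, the bonus should not have been applied
Step 4: Correct value = 3.56, but claimed value = 13.56
Conclusion: Record 1010 has the error.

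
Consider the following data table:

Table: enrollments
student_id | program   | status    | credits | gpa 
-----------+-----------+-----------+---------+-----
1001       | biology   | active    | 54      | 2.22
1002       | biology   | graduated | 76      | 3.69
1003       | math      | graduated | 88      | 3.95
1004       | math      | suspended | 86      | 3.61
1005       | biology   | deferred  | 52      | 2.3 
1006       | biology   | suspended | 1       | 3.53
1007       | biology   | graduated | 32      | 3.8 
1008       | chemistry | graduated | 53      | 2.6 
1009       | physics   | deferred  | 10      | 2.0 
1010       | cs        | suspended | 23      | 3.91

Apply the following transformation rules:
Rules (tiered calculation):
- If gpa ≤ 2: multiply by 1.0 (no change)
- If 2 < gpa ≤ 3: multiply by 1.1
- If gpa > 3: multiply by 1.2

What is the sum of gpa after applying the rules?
36.82

Step 1: Tier 1 (gpa ≤ 2): 1 records, sum = 2.0 × 1.0 = 2.0
Step 2: Tier 2 (2 < gpa ≤ 3): 3 records, sum = 7.12 × 1.1 = 7.83
Step 3: Tier 3 (gpa > 3): 6 records, sum = 22.49 × 1.2 = 26.99
Step 4: Final sum = 2.0 + 7.83 + 26.99 = 36.82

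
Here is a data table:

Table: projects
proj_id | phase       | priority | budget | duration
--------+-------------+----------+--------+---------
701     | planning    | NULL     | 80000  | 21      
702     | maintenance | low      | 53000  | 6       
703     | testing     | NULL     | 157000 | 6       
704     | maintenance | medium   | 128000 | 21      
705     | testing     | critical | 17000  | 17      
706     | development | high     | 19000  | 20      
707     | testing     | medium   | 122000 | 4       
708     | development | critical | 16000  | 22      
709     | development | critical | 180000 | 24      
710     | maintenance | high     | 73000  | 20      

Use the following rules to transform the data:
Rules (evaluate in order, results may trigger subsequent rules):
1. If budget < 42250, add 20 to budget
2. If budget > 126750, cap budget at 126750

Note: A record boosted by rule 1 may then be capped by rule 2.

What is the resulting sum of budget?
760310

Step 1: Apply rule 1 to records with budget < 42250
  - 3 records get bonus of 20
  - Of these, 0 records then exceed 126750 and get capped
Step 2: Apply rule 2 to records with budget > 126750
  - 3 records (original) are capped
Step 3: Calculate final sum = 760310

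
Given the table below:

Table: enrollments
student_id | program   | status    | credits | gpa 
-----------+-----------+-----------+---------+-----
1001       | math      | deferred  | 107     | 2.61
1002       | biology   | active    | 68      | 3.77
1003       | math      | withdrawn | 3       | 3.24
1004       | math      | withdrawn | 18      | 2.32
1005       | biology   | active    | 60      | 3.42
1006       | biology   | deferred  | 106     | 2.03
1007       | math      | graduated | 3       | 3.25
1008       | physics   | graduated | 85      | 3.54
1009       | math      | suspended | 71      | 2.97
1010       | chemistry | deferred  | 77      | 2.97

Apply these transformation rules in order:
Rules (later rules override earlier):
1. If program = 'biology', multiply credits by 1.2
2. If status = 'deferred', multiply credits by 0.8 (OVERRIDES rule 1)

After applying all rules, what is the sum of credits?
565.6

Step 1: Rule 2 takes priority for records with status = 'deferred'
  - 3 records: 290 × 0.8 = 232.0
Step 2: Rule 1 applies to remaining records with program = 'biology'
  - 2 records: 128 × 1.2 = 153.6
Step 3: Other records unchanged: 180
Step 4: Final sum = 232.0 + 153.6 + 180 = 565.6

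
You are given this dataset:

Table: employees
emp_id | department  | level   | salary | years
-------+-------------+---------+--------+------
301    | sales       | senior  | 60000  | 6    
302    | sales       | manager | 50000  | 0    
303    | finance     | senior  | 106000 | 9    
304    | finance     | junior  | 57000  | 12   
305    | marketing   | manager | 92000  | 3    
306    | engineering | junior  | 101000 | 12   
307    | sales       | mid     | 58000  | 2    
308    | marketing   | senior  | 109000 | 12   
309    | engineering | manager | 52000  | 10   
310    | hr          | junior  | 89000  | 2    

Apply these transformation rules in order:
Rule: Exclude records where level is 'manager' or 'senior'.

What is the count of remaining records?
4

Step 1: Count records to exclude
  - 3 (manager) + 3 (senior) = 6 records
Step 2: Total records: 10
Step 3: Remaining = 10 - 6 = 4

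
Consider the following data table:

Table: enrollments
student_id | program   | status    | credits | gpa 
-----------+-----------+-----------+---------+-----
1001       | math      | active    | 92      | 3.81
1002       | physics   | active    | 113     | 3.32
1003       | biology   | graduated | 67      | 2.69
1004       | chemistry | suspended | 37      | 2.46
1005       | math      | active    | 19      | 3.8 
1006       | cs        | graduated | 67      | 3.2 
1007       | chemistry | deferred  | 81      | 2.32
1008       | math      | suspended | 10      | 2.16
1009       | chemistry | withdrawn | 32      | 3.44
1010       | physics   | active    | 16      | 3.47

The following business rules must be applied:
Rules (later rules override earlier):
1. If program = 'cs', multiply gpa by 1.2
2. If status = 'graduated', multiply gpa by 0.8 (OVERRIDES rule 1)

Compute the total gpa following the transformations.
29.49

Step 1: Rule 2 takes priority for records with status = 'graduated'
  - 2 records: 5.89 × 0.8 = 4.71
Step 2: Rule 1 applies to remaining records with program = 'cs'
  - 0 records: 0 × 1.2 = 0.0
Step 3: Other records unchanged: 24.78
Step 4: Final sum = 4.71 + 0.0 + 24.78 = 29.49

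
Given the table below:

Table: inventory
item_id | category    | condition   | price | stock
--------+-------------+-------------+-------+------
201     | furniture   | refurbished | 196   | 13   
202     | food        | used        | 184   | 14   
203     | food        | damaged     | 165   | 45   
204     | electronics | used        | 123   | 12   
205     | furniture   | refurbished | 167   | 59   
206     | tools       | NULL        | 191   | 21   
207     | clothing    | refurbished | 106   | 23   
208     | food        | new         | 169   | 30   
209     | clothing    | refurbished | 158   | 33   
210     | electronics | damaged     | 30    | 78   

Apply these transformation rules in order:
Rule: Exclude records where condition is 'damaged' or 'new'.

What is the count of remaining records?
7

Step 1: Count records to exclude
  - 2 (damaged) + 1 (new) = 3 records
Step 2: Total records: 10
Step 3: Remaining = 10 - 3 = 7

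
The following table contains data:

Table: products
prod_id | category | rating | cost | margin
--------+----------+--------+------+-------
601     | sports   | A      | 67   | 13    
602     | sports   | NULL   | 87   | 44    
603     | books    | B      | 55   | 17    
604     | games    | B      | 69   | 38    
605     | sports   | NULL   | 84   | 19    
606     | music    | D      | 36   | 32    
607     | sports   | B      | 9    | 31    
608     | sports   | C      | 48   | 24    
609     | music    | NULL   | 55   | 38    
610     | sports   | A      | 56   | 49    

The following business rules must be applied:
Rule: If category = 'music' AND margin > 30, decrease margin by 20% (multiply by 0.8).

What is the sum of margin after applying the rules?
291.0

Step 1: Find records where category = 'music' AND margin > 30
Step 2: 2 records match, summing to 70
Step 3: After multiplier: 70 × 0.8 = 56.0
Step 4: Unaffected records sum: 235
Step 5: Final sum = 56.0 + 235 = 291.0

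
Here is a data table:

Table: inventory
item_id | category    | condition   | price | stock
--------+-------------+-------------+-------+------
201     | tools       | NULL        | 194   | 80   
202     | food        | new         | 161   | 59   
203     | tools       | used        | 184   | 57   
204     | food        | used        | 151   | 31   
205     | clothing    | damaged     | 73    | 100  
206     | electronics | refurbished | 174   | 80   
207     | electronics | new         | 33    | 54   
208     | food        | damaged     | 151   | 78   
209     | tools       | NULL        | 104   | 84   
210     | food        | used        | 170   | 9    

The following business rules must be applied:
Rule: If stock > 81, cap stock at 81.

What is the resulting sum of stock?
610

Step 1: 2 records have stock > 81
Step 2: These records originally summed to 184
Step 3: After capping: 2 × 81 = 162
Step 4: Unaffected records sum: 448
Step 5: Final sum = 162 + 448 = 610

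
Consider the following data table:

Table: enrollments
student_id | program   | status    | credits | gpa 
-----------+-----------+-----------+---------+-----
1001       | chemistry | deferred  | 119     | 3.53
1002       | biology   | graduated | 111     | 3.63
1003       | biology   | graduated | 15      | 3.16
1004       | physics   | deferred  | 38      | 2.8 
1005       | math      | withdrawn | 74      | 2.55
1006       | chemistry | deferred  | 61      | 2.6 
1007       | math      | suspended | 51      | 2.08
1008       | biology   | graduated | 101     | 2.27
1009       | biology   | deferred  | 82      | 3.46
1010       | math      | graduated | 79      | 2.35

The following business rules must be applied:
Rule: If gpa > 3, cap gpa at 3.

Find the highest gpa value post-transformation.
3

Step 1: Original maximum gpa = 3.63
Step 2: Apply cap at 3
Step 3: 4 records had gpa > 3 and were capped
Step 4: Maximum after transformation = 3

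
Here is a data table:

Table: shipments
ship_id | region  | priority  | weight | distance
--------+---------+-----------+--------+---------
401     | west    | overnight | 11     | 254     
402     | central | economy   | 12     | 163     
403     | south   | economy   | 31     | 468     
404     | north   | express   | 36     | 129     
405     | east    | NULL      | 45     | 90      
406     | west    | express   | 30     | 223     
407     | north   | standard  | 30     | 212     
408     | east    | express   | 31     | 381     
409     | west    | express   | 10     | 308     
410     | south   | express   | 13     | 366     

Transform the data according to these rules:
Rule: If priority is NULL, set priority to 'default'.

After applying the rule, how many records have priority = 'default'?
1

Step 1: Count records where priority IS NULL
Step 2: Found 1 records with NULL priority
Step 3: These records will have priority set to 'default'
Step 4: Records already having priority = 'default': 0
Step 5: Answer: 1 + 0 = 1 records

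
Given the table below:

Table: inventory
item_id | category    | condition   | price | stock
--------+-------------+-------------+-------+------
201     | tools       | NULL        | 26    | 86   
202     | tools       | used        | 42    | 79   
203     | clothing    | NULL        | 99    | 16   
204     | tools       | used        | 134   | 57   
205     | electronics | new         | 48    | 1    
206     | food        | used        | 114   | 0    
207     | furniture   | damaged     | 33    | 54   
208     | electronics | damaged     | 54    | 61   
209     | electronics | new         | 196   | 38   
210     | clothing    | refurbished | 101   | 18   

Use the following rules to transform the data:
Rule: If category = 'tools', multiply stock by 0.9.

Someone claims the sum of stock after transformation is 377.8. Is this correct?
No, the correct result is 387.8.

Step 1: Calculate the correct sum after transformation
Step 2: Apply multiplier 0.9 to records where category = 'tools'
Step 3: Correct result = 387.8
Step 4: Claimed result = 377.8
Step 5: 387.8 ≠ 377.8
Conclusion: The claimed result is incorrect. The correct answer is 387.8.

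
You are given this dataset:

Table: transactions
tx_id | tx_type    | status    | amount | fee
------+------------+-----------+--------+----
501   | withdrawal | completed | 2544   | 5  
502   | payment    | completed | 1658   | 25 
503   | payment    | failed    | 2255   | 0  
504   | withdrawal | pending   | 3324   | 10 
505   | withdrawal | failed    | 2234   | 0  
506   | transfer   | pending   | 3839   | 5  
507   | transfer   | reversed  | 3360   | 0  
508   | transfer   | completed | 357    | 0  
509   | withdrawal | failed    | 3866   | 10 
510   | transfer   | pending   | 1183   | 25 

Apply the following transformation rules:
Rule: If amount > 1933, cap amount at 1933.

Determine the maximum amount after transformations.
1933

Step 1: Original maximum amount = 3866
Step 2: Apply cap at 1933
Step 3: 7 records had amount > 1933 and were capped
Step 4: Maximum after transformation = 1933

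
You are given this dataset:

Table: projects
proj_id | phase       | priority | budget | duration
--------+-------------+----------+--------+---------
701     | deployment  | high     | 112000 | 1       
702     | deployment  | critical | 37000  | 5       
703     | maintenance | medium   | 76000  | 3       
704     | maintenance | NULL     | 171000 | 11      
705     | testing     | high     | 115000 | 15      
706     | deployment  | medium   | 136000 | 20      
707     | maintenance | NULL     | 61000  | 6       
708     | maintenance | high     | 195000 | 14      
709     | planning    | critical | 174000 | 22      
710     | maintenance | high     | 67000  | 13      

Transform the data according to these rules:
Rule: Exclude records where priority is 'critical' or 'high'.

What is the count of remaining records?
4

Step 1: Count records to exclude
  - 2 (critical) + 4 (high) = 6 records
Step 2: Total records: 10
Step 3: Remaining = 10 - 6 = 4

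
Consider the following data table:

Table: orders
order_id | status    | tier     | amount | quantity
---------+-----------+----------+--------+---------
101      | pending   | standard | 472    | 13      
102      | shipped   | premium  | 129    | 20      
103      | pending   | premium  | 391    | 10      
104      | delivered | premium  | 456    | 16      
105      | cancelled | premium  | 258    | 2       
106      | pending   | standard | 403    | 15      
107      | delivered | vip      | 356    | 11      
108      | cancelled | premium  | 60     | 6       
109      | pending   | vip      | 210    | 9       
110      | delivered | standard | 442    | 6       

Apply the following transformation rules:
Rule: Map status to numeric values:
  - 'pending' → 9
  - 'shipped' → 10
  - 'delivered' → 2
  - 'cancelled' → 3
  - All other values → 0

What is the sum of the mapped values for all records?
58

Step 1: Apply mapping to each record
Step 2: Count by status:
  'pending': 4 records × 9 = 36
  'shipped': 1 records × 10 = 10
  'delivered': 3 records × 2 = 6
  'cancelled': 2 records × 3 = 6
Step 3: Sum all mapped values = 58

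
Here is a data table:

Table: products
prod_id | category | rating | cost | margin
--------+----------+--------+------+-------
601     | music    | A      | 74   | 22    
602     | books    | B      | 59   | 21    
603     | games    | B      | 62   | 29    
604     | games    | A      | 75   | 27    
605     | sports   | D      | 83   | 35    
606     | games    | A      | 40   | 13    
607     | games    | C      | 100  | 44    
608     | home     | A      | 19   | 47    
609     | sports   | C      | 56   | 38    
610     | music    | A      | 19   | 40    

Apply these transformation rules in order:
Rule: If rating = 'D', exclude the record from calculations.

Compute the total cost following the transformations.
504

Step 1: Identify records where rating = 'D'
Step 2: The excluded records sum to 83
Step 3: Original total cost = 587
Step 4: Remaining total = 587 - 83 = 504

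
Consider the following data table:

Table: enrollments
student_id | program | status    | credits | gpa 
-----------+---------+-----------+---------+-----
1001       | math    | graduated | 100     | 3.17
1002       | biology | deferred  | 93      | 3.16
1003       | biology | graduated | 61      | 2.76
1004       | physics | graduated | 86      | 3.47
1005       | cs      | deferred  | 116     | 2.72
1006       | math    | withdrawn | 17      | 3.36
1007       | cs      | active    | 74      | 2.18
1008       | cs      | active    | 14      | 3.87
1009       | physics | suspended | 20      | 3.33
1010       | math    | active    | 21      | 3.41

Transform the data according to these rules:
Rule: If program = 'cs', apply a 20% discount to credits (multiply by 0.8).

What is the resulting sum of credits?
561.2

Step 1: Records with program = 'cs' have total credits = 204
Step 2: Apply multiplier: 204 × 0.8 = 163.2
Step 3: Other records total: 398
Step 4: Final sum = 163.2 + 398 = 561.2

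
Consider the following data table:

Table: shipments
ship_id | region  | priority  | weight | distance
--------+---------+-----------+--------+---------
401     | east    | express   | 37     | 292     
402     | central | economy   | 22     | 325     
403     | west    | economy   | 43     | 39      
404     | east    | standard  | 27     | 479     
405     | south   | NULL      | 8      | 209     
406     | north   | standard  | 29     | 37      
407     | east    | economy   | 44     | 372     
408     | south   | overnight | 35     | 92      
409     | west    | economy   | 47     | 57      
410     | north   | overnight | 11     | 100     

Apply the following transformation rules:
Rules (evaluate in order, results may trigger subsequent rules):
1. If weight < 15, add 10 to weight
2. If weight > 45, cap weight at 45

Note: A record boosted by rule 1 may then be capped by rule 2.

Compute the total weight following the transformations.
321

Step 1: Apply rule 1 to records with weight < 15
  - 2 records get bonus of 10
  - Of these, 0 records then exceed 45 and get capped
Step 2: Apply rule 2 to records with weight > 45
  - 1 records (original) are capped
Step 3: Calculate final sum = 321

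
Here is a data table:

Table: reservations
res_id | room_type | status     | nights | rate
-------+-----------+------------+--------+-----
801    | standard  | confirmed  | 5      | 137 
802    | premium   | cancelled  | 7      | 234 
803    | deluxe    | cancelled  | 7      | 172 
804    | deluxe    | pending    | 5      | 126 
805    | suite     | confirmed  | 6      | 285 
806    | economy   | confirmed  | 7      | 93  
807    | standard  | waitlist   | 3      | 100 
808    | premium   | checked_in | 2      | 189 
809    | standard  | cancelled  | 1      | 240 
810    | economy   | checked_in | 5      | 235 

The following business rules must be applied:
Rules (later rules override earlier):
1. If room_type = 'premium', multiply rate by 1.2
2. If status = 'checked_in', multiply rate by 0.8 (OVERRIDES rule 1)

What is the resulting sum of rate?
1773.0

Step 1: Rule 2 takes priority for records with status = 'checked_in'
  - 2 records: 424 × 0.8 = 339.2
Step 2: Rule 1 applies to remaining records with room_type = 'premium'
  - 1 records: 234 × 1.2 = 280.8
Step 3: Other records unchanged: 1153
Step 4: Final sum = 339.2 + 280.8 + 1153 = 1773.0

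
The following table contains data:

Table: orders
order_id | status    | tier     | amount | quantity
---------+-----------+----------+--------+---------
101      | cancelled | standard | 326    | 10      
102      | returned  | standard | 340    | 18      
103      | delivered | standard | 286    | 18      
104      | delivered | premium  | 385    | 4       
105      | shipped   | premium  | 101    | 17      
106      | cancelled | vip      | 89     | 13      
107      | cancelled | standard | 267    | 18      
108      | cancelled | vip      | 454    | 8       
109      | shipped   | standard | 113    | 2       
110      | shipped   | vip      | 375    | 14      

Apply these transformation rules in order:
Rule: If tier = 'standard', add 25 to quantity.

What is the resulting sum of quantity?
247

Step 1: Count records where tier = 'standard': 5
Step 2: Total bonus added: 5 × 25 = 125
Step 3: Original sum of quantity: 122
Step 4: Final sum = 122 + 125 = 247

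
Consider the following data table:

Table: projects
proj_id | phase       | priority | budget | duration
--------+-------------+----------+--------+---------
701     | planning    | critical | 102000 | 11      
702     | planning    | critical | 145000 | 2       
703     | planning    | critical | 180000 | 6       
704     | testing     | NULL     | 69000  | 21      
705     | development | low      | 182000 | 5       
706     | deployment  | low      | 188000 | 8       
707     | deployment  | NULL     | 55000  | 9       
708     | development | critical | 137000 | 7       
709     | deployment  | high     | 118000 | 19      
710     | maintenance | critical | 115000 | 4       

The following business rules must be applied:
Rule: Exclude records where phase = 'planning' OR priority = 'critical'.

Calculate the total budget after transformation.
612000

Step 1: Find records where phase = 'planning' OR priority = 'critical'
Step 2: 5 records match, summing to 679000
Step 3: Original sum: 1291000
Step 4: Remaining sum = 1291000 - 679000 = 612000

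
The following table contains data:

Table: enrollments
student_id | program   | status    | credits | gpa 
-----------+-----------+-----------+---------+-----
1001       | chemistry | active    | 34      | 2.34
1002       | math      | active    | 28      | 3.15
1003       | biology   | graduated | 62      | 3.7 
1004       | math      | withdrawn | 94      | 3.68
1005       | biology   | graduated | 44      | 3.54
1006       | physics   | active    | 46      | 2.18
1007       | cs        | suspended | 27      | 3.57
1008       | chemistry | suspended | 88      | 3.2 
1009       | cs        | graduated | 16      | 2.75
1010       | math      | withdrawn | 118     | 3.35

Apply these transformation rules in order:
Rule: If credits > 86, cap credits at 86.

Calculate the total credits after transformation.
515

Step 1: 3 records have credits > 86
Step 2: These records originally summed to 300
Step 3: After capping: 3 × 86 = 258
Step 4: Unaffected records sum: 257
Step 5: Final sum = 258 + 257 = 515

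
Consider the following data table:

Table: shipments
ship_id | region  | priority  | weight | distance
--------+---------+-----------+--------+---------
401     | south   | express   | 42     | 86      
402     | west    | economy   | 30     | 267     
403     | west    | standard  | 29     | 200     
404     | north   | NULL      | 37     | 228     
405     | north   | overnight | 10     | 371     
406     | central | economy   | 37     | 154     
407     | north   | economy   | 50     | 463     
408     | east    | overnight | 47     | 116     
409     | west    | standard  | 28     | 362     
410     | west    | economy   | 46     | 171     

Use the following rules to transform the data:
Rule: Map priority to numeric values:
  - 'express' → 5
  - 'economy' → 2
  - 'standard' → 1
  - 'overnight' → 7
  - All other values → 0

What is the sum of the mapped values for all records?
29

Step 1: Apply mapping to each record
Step 2: Count by status:
  'express': 1 records × 5 = 5
  'economy': 4 records × 2 = 8
  'standard': 2 records × 1 = 2
  'overnight': 2 records × 7 = 14
Step 3: Sum all mapped values = 29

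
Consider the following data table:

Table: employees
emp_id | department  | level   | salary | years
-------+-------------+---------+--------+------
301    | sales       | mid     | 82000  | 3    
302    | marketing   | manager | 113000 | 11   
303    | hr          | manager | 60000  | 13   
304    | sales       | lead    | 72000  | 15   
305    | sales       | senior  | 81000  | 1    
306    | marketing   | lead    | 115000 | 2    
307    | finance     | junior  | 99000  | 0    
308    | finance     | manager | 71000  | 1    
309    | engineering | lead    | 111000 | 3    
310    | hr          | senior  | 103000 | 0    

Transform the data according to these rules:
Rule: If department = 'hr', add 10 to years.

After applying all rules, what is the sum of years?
69

Step 1: Count records where department = 'hr': 2
Step 2: Total bonus added: 2 × 10 = 20
Step 3: Original sum of years: 49
Step 4: Final sum = 49 + 20 = 69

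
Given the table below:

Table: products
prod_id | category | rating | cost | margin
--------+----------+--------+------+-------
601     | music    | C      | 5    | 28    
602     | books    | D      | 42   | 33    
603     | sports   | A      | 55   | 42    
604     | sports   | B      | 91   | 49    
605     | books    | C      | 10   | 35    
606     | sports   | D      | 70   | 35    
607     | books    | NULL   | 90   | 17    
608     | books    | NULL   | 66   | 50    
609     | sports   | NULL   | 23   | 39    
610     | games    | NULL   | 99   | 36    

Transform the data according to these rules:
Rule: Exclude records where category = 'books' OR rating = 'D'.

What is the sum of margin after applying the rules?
194

Step 1: Find records where category = 'books' OR rating = 'D'
Step 2: 5 records match, summing to 170
Step 3: Original sum: 364
Step 4: Remaining sum = 364 - 170 = 194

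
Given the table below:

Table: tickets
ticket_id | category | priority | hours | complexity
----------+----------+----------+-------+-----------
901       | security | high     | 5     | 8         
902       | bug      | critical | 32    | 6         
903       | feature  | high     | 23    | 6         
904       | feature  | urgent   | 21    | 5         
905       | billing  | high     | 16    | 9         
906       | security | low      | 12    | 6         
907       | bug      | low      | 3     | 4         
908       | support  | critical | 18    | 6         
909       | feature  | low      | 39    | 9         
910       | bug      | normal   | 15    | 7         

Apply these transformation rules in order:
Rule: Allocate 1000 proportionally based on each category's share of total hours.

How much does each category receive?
billing: 86.96, bug: 271.74, feature: 451.09, security: 92.39, support: 97.83

Step 1: Calculate total hours = 184
Step 2: Calculate each category's proportion:
  billing: 16/184 = 8.70% → 86.96
  bug: 50/184 = 27.17% → 271.74
  feature: 83/184 = 45.11% → 451.09
  security: 17/184 = 9.24% → 92.39
  support: 18/184 = 9.78% → 97.83
Step 3: Verify: sum of allocations ≈ 1000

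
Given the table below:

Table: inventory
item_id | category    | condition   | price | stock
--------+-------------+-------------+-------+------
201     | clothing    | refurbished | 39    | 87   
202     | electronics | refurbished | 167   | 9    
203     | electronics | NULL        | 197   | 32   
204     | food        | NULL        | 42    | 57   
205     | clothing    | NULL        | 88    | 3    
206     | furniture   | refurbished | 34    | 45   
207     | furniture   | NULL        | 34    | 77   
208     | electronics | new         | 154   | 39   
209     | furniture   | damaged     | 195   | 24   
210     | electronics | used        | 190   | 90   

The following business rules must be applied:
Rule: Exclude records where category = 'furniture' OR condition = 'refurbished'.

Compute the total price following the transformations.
671

Step 1: Find records where category = 'furniture' OR condition = 'refurbished'
Step 2: 5 records match, summing to 469
Step 3: Original sum: 1140
Step 4: Remaining sum = 1140 - 469 = 671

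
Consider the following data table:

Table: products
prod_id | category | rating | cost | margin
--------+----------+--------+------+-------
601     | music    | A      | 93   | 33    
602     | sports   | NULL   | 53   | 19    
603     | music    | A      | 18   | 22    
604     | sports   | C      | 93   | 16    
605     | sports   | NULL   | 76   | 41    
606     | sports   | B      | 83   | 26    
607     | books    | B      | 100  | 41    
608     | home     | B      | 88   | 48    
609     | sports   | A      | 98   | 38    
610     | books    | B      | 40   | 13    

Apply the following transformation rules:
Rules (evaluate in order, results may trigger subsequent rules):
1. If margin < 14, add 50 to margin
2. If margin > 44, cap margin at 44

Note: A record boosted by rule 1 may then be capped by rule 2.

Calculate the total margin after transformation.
324

Step 1: Apply rule 1 to records with margin < 14
  - 1 records get bonus of 50
  - Of these, 1 records then exceed 44 and get capped
Step 2: Apply rule 2 to records with margin > 44
  - 1 records (original) are capped
Step 3: Calculate final sum = 324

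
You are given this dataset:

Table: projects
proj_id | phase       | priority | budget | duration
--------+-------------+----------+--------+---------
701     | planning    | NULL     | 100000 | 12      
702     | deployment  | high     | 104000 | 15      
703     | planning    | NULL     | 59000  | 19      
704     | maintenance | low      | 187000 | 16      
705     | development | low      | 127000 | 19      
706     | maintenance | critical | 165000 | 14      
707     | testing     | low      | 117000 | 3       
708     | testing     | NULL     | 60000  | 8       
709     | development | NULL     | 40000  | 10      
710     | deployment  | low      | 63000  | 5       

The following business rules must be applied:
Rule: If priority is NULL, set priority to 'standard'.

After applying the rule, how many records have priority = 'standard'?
4

Step 1: Count records where priority IS NULL
Step 2: Found 4 records with NULL priority
Step 3: These records will have priority set to 'standard'
Step 4: Records already having priority = 'standard': 0
Step 5: Answer: 4 + 0 = 4 records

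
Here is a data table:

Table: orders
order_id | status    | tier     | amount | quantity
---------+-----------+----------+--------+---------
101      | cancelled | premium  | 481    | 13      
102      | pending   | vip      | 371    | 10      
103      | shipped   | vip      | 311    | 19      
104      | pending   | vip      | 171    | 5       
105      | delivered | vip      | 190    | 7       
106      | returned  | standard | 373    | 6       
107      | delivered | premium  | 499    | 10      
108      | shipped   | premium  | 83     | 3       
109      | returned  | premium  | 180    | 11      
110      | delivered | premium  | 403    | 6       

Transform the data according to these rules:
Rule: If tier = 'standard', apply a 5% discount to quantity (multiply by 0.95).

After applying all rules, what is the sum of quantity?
89.7

Step 1: Records with tier = 'standard' have total quantity = 6
Step 2: Apply multiplier: 6 × 0.95 = 5.7
Step 3: Other records total: 84
Step 4: Final sum = 5.7 + 84 = 89.7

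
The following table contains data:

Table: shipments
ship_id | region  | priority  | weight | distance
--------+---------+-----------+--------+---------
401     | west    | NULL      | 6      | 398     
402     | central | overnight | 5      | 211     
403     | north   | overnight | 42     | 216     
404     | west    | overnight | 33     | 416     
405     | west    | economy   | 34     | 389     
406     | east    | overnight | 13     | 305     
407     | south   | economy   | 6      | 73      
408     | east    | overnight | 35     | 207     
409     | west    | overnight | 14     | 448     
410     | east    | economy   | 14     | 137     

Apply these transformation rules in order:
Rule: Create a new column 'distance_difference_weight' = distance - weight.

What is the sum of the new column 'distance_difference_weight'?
2598

Step 1: For each record, compute distance - weight
Example calculations:
  398 - 6 = 392
  211 - 5 = 206
  216 - 42 = 174
  ...
Step 2: Sum all derived values
Step 3: Total = 2598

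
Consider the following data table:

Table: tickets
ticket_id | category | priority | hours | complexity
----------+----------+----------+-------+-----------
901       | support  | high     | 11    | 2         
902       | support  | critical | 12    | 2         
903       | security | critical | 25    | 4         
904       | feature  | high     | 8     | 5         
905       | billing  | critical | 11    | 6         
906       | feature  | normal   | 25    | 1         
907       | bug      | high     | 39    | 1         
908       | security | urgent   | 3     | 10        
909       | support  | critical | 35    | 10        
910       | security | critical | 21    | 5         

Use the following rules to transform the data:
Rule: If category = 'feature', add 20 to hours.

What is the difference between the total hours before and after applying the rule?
40

Step 1: Original sum of hours = 190
Step 2: 2 records have category = 'feature'
Step 3: Each affected record changes by 20
Step 4: Total change = 2 × 20 = 40
Step 5: New sum = 190 + 40 = 230
Step 6: Difference = |230 - 190| = 40
        (Sum increased by 40)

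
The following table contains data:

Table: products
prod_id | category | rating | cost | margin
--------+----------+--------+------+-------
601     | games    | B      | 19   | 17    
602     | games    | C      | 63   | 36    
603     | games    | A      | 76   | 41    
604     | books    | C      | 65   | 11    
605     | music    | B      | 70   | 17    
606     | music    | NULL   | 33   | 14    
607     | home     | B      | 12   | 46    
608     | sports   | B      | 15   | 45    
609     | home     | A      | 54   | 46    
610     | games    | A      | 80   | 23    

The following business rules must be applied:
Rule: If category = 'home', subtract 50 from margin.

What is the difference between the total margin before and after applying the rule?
100

Step 1: Original sum of margin = 296
Step 2: 2 records have category = 'home'
Step 3: Each affected record changes by -50
Step 4: Total change = 2 × -50 = -100
Step 5: New sum = 296 + -100 = 196
Step 6: Difference = |196 - 296| = 100
        (Sum decreased by 100)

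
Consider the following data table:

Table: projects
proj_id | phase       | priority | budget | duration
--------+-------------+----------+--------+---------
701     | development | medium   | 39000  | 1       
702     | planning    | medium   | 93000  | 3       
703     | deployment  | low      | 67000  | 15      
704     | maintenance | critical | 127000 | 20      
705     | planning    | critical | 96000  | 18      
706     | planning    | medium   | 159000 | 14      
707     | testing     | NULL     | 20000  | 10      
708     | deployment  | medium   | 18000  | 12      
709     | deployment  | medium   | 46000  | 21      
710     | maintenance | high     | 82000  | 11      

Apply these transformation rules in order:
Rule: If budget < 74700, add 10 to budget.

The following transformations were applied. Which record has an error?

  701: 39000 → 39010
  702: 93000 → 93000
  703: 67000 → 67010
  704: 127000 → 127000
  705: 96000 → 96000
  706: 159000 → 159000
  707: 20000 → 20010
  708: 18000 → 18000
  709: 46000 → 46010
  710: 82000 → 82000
Record 708 has an error. The correct transformed value should be 18010, not 18000.

Step 1: Check each record against the rule
Step 2: Record 708 has budget = 18000
Step 3: Since 18000 < 74700, the bonus should have been applied
Step 4: Correct value = 18010, but claimed value = 18000
Conclusion: Record 708 has the error.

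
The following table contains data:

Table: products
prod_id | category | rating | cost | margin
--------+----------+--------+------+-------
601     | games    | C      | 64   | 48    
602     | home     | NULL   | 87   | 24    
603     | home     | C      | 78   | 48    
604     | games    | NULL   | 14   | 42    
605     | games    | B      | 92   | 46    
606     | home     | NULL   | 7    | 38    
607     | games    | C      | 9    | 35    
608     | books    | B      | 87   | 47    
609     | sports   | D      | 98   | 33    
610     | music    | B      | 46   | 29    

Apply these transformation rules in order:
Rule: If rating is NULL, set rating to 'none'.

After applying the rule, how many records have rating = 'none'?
3

Step 1: Count records where rating IS NULL
Step 2: Found 3 records with NULL rating
Step 3: These records will have rating set to 'none'
Step 4: Records already having rating = 'none': 0
Step 5: Answer: 3 + 0 = 3 records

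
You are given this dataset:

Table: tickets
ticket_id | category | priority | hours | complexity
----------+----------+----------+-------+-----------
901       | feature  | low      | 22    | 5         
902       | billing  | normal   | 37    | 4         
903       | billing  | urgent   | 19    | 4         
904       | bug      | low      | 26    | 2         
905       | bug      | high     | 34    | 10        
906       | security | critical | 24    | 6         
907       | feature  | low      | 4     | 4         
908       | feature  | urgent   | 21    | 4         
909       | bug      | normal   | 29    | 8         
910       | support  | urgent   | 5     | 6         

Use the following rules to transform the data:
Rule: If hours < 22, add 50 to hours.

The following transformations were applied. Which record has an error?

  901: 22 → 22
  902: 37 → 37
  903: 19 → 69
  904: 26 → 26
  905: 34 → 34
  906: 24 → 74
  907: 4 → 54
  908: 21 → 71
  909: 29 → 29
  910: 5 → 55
Record 906 has an error. The correct transformed value should be 24, not 74.

Step 1: Check each record against the rule
Step 2: Record 906 has hours = 24
Step 3: Since 24 >= 22, the bonus should not have been applied
Step 4: Correct value = 24, but claimed value = 74
Conclusion: Record 906 has the error.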